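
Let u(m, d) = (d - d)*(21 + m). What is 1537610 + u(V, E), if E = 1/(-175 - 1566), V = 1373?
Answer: 1537610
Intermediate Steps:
E = -1/1741 (E = 1/(-1741) = -1/1741 ≈ -0.00057438)
u(m, d) = 0 (u(m, d) = 0*(21 + m) = 0)
1537610 + u(V, E) = 1537610 + 0 = 1537610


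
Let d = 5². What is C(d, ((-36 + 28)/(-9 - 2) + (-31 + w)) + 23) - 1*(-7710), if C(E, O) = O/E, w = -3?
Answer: 2120137/275 ≈ 7709.6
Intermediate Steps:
d = 25
C(d, ((-36 + 28)/(-9 - 2) + (-31 + w)) + 23) - 1*(-7710) = (((-36 + 28)/(-9 - 2) + (-31 - 3)) + 23)/25 - 1*(-7710) = ((-8/(-11) - 34) + 23)*(1/25) + 7710 = ((-8*(-1/11) - 34) + 23)*(1/25) + 7710 = ((8/11 - 34) + 23)*(1/25) + 7710 = (-366/11 + 23)*(1/25) + 7710 = -113/11*1/25 + 7710 = -113/275 + 7710 = 2120137/275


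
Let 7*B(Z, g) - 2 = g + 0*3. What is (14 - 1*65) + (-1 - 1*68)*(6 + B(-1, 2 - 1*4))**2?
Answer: -2535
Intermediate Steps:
B(Z, g) = 2/7 + g/7 (B(Z, g) = 2/7 + (g + 0*3)/7 = 2/7 + (g + 0)/7 = 2/7 + g/7)
(14 - 1*65) + (-1 - 1*68)*(6 + B(-1, 2 - 1*4))**2 = (14 - 1*65) + (-1 - 1*68)*(6 + (2/7 + (2 - 1*4)/7))**2 = (14 - 65) + (-1 - 68)*(6 + (2/7 + (2 - 4)/7))**2 = -51 - 69*(6 + (2/7 + (1/7)*(-2)))**2 = -51 - 69*(6 + (2/7 - 2/7))**2 = -51 - 69*(6 + 0)**2 = -51 - 69*6**2 = -51 - 69*36 = -51 - 2484 = -2535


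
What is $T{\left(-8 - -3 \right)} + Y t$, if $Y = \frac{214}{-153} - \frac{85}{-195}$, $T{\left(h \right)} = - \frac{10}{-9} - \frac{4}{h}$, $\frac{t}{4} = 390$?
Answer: $- \frac{1147538}{765} \approx -1500.0$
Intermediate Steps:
$t = 1560$ ($t = 4 \cdot 390 = 1560$)
$T{\left(h \right)} = \frac{10}{9} - \frac{4}{h}$ ($T{\left(h \right)} = \left(-10\right) \left(- \frac{1}{9}\right) - \frac{4}{h} = \frac{10}{9} - \frac{4}{h}$)
$Y = - \frac{1915}{1989}$ ($Y = 214 \left(- \frac{1}{153}\right) - - \frac{17}{39} = - \frac{214}{153} + \frac{17}{39} = - \frac{1915}{1989} \approx -0.9628$)
$T{\left(-8 - -3 \right)} + Y t = \left(\frac{10}{9} - \frac{4}{-8 - -3}\right) - \frac{76600}{51} = \left(\frac{10}{9} - \frac{4}{-8 + 3}\right) - \frac{76600}{51} = \left(\frac{10}{9} - \frac{4}{-5}\right) - \frac{76600}{51} = \left(\frac{10}{9} - - \frac{4}{5}\right) - \frac{76600}{51} = \left(\frac{10}{9} + \frac{4}{5}\right) - \frac{76600}{51} = \frac{86}{45} - \frac{76600}{51} = - \frac{1147538}{765}$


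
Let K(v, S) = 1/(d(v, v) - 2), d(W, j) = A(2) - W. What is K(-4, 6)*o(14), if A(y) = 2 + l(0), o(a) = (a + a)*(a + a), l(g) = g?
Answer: 196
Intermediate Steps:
o(a) = 4*a**2 (o(a) = (2*a)*(2*a) = 4*a**2)
A(y) = 2 (A(y) = 2 + 0 = 2)
d(W, j) = 2 - W
K(v, S) = -1/v (K(v, S) = 1/((2 - v) - 2) = 1/(-v) = -1/v)
K(-4, 6)*o(14) = (-1/(-4))*(4*14**2) = (-1*(-1/4))*(4*196) = (1/4)*784 = 196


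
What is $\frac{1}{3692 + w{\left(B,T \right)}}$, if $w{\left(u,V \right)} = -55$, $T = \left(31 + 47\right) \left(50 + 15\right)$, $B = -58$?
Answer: $\frac{1}{3637} \approx 0.00027495$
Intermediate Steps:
$T = 5070$ ($T = 78 \cdot 65 = 5070$)
$\frac{1}{3692 + w{\left(B,T \right)}} = \frac{1}{3692 - 55} = \frac{1}{3637}$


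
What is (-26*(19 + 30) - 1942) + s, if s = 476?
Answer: -2740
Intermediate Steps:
(-26*(19 + 30) - 1942) + s = (-26*(19 + 30) - 1942) + 476 = (-26*49 - 1942) + 476 = (-1274 - 1942) + 476 = -3216 + 476 = -2740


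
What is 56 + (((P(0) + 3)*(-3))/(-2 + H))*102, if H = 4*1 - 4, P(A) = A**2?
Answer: 515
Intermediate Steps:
H = 0 (H = 4 - 4 = 0)
56 + (((P(0) + 3)*(-3))/(-2 + H))*102 = 56 + (((0**2 + 3)*(-3))/(-2 + 0))*102 = 56 + (((0 + 3)*(-3))/(-2))*102 = 56 + ((3*(-3))*(-1/2))*102 = 56 - 9*(-1/2)*102 = 56 + (9/2)*102 = 56 + 459 = 515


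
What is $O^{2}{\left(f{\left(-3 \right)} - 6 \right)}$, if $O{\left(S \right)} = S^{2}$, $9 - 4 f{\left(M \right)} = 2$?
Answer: $\frac{83521}{256} \approx 326.25$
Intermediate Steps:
$f{\left(M \right)} = \frac{7}{4}$ ($f{\left(M \right)} = \frac{9}{4} - \frac{1}{2} = \frac{7}{4}$)
$O^{2}{\left(f{\left(-3 \right)} - 6 \right)} = \left(\left(\frac{7}{4} - 6\right)^{2}\right)^{2} = \left(\left(- \frac{17}{4}\right)^{2}\right)^{2} = \left(\frac{289}{16}\right)^{2} = \frac{83521}{256}$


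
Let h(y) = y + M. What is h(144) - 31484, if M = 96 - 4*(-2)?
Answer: -31236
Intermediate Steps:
M = 104 (M = 96 + 8 = 104)
h(y) = 104 + y (h(y) = y + 104 = 104 + y)
h(144) - 31484 = (104 + 144) - 31484 = 248 - 31484 = -31236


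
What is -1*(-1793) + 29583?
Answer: 31376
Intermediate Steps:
-1*(-1793) + 29583 = 1793 + 29583 = 31376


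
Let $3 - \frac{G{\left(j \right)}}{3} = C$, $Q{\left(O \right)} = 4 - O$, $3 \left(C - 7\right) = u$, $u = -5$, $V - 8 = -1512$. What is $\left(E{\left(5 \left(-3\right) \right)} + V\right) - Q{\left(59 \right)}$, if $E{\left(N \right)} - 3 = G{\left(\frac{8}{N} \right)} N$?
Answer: $-1341$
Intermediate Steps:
$V = -1504$ ($V = 8 - 1512 = -1504$)
$C = \frac{16}{3}$ ($C = 7 + \frac{1}{3} \left(-5\right) = 7 - \frac{5}{3} = \frac{16}{3} \approx 5.3333$)
$G{\left(j \right)} = -7$ ($G{\left(j \right)} = 9 - 16 = -7$)
$E{\left(N \right)} = 3 - 7 N$
$\left(E{\left(5 \left(-3\right) \right)} + V\right) - Q{\left(59 \right)} = \left(\left(3 - 7 \cdot 5 \left(-3\right)\right) - 1504\right) - \left(4 - 59\right) = \left(\left(3 - -105\right) - 1504\right) - \left(4 - 59\right) = \left(\left(3 + 105\right) - 1504\right) - -55 = \left(108 - 1504\right) + 55 = -1396 + 55 = -1341$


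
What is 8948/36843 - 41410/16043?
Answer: -1382115866/591072249 ≈ -2.3383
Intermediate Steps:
8948/36843 - 41410/16043 = -1382115866/591072249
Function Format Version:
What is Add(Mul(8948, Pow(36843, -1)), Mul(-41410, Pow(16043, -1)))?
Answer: Rational(-1382115866, 591072249) ≈ -2.3383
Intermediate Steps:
Add(Mul(8948, Pow(36843, -1)), Mul(-41410, Pow(16043, -1))) = Add(Mul(8948, Rational(1, 36843)), Mul(-41410, Rational(1, 16043))) = Add(Rational(8948, 36843), Rational(-41410, 16043)) = Rational(-1382115866, 591072249)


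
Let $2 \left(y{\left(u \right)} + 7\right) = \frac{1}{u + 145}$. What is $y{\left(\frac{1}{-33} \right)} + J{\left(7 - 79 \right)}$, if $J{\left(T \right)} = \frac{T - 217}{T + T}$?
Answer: $- \frac{429665}{86112} \approx -4.9896$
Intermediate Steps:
$y{\left(u \right)} = -7 + \frac{1}{2 \left(145 + u\right)}$ ($y{\left(u \right)} = -7 + \frac{1}{2 \left(u + 145\right)} = -7 + \frac{1}{2 \left(145 + u\right)}$)
$J{\left(T \right)} = \frac{-217 + T}{2 T}$
$y{\left(\frac{1}{-33} \right)} + J{\left(7 - 79 \right)} = \frac{-2029 - \frac{14}{-33}}{2 \left(145 + \frac{1}{-33}\right)} + \frac{-217 + \left(7 - 79\right)}{2 \left(7 - 79\right)} = \frac{-2029 - - \frac{14}{33}}{2 \left(145 - \frac{1}{33}\right)} + \frac{-217 - 72}{2 \left(-72\right)} = \frac{-2029 + \frac{14}{33}}{2 \cdot \frac{4784}{33}} + \frac{1}{2} \left(- \frac{1}{72}\right) \left(-289\right) = \frac{1}{2} \cdot \frac{33}{4784} \left(- \frac{66943}{33}\right) + \frac{289}{144} = - \frac{66943}{9568} + \frac{289}{144} = - \frac{429665}{86112}$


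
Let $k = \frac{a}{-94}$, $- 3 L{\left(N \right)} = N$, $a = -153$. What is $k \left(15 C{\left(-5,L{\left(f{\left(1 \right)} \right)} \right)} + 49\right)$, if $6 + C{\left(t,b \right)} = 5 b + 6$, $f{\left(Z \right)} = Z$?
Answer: $\frac{1836}{47} \approx 39.064$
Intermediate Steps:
$L{\left(N \right)} = - \frac{N}{3}$
$C{\left(t,b \right)} = 5 b$ ($C{\left(t,b \right)} = -6 + \left(5 b + 6\right) = -6 + \left(6 + 5 b\right) = 5 b$)
$k = \frac{153}{94}$ ($k = - \frac{153}{-94} = \left(-153\right) \left(- \frac{1}{94}\right) = \frac{153}{94} \approx 1.6277$)
$k \left(15 C{\left(-5,L{\left(f{\left(1 \right)} \right)} \right)} + 49\right) = \frac{153 \left(15 \cdot 5 \left(\left(- \frac{1}{3}\right) 1\right) + 49\right)}{94} = \frac{153 \left(15 \cdot 5 \left(- \frac{1}{3}\right) + 49\right)}{94} = \frac{153 \left(15 \left(- \frac{5}{3}\right) + 49\right)}{94} = \frac{153 \left(-25 + 49\right)}{94} = \frac{153}{94} \cdot 24 = \frac{1836}{47}$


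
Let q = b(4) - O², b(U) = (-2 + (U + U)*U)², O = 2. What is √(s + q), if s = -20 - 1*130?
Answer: √746 ≈ 27.313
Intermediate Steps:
b(U) = (-2 + 2*U²)² (b(U) = (-2 + (2*U)*U)² = (-2 + 2*U²)²)
s = -150 (s = -20 - 130 = -150)
q = 896 (q = 4*(-1 + 4²)² - 1*2² = 4*(-1 + 16)² - 1*4 = 4*15² - 4 = 4*225 - 4 = 900 - 4 = 896)
√(s + q) = √(-150 + 896) = √746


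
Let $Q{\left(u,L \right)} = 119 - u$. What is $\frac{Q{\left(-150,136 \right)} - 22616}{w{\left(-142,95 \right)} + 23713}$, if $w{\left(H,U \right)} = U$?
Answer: $- \frac{7449}{7936} \approx -0.93863$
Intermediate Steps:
$\frac{Q{\left(-150,136 \right)} - 22616}{w{\left(-142,95 \right)} + 23713} = \frac{\left(119 - -150\right) - 22616}{95 + 23713} = \frac{\left(119 + 150\right) - 22616}{23808} = \left(269 - 22616\right) \frac{1}{23808} = \left(-22347\right) \frac{1}{23808} = - \frac{7449}{7936}$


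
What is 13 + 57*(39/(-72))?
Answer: -143/8 ≈ -17.875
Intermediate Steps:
13 + 57*(39/(-72)) = 13 + 57*(39*(-1/72)) = 13 + 57*(-13/24) = 13 - 247/8 = -143/8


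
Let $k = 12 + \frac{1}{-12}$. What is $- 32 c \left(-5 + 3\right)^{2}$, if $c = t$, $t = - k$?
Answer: $\frac{4576}{3} \approx 1525.3$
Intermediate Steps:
$k = \frac{143}{12}$ ($k = 12 - \frac{1}{12} = \frac{143}{12} \approx 11.917$)
$t = - \frac{143}{12}$ ($t = \left(-1\right) \frac{143}{12} = - \frac{143}{12} \approx -11.917$)
$c = - \frac{143}{12} \approx -11.917$
$- 32 c \left(-5 + 3\right)^{2} = \left(-32\right) \left(- \frac{143}{12}\right) \left(-5 + 3\right)^{2} = \frac{1144 \left(-2\right)^{2}}{3} = \frac{1144}{3} \cdot 4 = \frac{4576}{3}$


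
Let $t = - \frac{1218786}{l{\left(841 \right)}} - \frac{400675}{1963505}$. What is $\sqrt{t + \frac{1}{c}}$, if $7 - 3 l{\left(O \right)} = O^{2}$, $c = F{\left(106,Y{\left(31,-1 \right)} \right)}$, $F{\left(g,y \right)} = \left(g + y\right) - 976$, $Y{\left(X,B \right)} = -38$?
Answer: $\frac{\sqrt{243635403069202552534706365}}{7005401778422} \approx 2.2281$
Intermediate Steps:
$F{\left(g,y \right)} = -976 + g + y$
$c = -908$ ($c = -976 + 106 - 38 = -908$)
$l{\left(O \right)} = \frac{7}{3} - \frac{O^{2}}{3}$
$t = \frac{76621002276}{15430400393}$ ($t = - \frac{1218786}{\frac{7}{3} - \frac{841^{2}}{3}} - \frac{400675}{1963505} = - \frac{1218786}{\frac{7}{3} - \frac{707281}{3}} - \frac{80135}{392701} = - \frac{1218786}{-235758} - \frac{80135}{392701} = \left(-1218786\right) \left(- \frac{1}{235758}\right) - \frac{80135}{392701} = \frac{203131}{39293} - \frac{80135}{392701} = \frac{76621002276}{15430400393} \approx 4.9656$)
$\sqrt{t + \frac{1}{c}} = \sqrt{\frac{76621002276}{15430400393} + \frac{1}{-908}} = \sqrt{\frac{76621002276}{15430400393} - \frac{1}{908}} = \sqrt{\frac{69556439666215}{14010803556844}} = \frac{\sqrt{243635403069202552534706365}}{7005401778422}$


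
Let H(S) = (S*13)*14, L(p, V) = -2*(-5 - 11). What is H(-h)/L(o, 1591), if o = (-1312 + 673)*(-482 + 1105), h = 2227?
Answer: -202657/16 ≈ -12666.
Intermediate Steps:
o = -398097 (o = -639*623 = -398097)
L(p, V) = 32 (L(p, V) = -2*(-16) = 32)
H(S) = 182*S (H(S) = (13*S)*14 = 182*S)
H(-h)/L(o, 1591) = (182*(-1*2227))/32 = (182*(-2227))*(1/32) = -405314*1/32 = -202657/16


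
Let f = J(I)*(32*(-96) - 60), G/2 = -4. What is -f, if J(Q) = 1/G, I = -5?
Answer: -783/2 ≈ -391.50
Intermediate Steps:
G = -8 (G = 2*(-4) = -8)
J(Q) = -⅛ (J(Q) = 1/(-8) = -⅛)
f = 783/2 (f = -(32*(-96) - 60)/8 = -(-3072 - 60)/8 = -⅛*(-3132) = 783/2 ≈ 391.50)
-f = -1*783/2 = -783/2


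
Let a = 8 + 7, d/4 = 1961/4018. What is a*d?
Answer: 58830/2009 ≈ 29.283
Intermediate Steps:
d = 3922/2009 (d = 4*(1961/4018) = 3922/2009 ≈ 1.9522)
a = 15
a*d = 15*(3922/2009) = 58830/2009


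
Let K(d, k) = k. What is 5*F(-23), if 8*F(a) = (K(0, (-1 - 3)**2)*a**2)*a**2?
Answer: 2798410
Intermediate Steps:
F(a) = 2*a**4 (F(a) = (((-1 - 3)**2*a**2)*a**2)/8 = (((-4)**2*a**2)*a**2)/8 = ((16*a**2)*a**2)/8 = (16*a**4)/8 = 2*a**4)
5*F(-23) = 5*(2*(-23)**4) = 5*(2*279841) = 5*559682 = 2798410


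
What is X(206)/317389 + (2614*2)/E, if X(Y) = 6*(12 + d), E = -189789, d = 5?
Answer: -1639951214/60236940921 ≈ -0.027225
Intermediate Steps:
X(Y) = 102 (X(Y) = 6*(12 + 5) = 6*17 = 102)
X(206)/317389 + (2614*2)/E = 102/317389 + (2614*2)/(-189789) = 102*(1/317389) + 5228*(-1/189789) = 102/317389 - 5228/189789 = -1639951214/60236940921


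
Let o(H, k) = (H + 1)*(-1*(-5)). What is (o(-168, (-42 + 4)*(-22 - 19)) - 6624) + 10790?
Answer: 3331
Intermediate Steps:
o(H, k) = 5 + 5*H (o(H, k) = (1 + H)*5 = 5 + 5*H)
(o(-168, (-42 + 4)*(-22 - 19)) - 6624) + 10790 = ((5 + 5*(-168)) - 6624) + 10790 = ((5 - 840) - 6624) + 10790 = (-835 - 6624) + 10790 = -7459 + 10790 = 3331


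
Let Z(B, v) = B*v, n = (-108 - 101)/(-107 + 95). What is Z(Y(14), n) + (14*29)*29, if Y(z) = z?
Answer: 72107/6 ≈ 12018.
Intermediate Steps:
n = 209/12 (n = -209/(-12) = -209*(-1/12) = 209/12 ≈ 17.417)
Z(Y(14), n) + (14*29)*29 = 14*(209/12) + (14*29)*29 = 1463/6 + 406*29 = 1463/6 + 11774 = 72107/6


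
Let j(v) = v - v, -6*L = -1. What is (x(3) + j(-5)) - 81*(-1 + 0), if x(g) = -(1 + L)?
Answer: 479/6 ≈ 79.833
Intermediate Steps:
L = ⅙ (L = -⅙*(-1) = ⅙ ≈ 0.16667)
j(v) = 0
x(g) = -7/6 (x(g) = -(1 + ⅙) = -1*7/6 = -7/6)
(x(3) + j(-5)) - 81*(-1 + 0) = (-7/6 + 0) - 81*(-1 + 0) = -7/6 - 81*(-1) = -7/6 - 27*(-3) = -7/6 + 81 = 479/6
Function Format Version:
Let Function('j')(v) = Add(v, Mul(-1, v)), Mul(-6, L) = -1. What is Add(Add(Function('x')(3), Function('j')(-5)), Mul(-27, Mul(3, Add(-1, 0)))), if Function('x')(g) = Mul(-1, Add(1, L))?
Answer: Rational(479, 6) ≈ 79.833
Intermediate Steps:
L = Rational(1, 6) (L = Mul(Rational(-1, 6), -1) = Rational(1, 6) ≈ 0.16667)
Function('j')(v) = 0
Function('x')(g) = Rational(-7, 6) (Function('x')(g) = Mul(-1, Add(1, Rational(1, 6))) = Mul(-1, Rational(7, 6)) = Rational(-7, 6))
Add(Add(Function('x')(3), Function('j')(-5)), Mul(-27, Mul(3, Add(-1, 0)))) = Add(Add(Rational(-7, 6), 0), Mul(-27, Mul(3, Add(-1, 0)))) = Add(Rational(-7, 6), Mul(-27, Mul(3, -1))) = Add(Rational(-7, 6), Mul(-27, -3)) = Add(Rational(-7, 6), 81) = Rational(479, 6)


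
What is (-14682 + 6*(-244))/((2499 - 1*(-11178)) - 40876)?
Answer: 16146/27199 ≈ 0.59363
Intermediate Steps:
(-14682 + 6*(-244))/((2499 - 1*(-11178)) - 40876) = (-14682 - 1464)/((2499 + 11178) - 40876) = -16146/(13677 - 40876) = -16146/(-27199) = -16146*(-1/27199) = 16146/27199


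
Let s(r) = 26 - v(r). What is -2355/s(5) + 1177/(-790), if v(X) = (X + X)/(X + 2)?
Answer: -6612797/67940 ≈ -97.333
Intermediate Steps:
v(X) = 2*X/(2 + X) (v(X) = (2*X)/(2 + X) = 2*X/(2 + X))
s(r) = 26 - 2*r/(2 + r)
-2355/s(5) + 1177/(-790) = -2355*(2 + 5)/(4*(13 + 6*5)) + 1177/(-790) = -2355*7/(4*(13 + 30)) + 1177*(-1/790) = -2355/(4*(⅐)*43) - 1177/790 = -2355/172/7 - 1177/790 = -2355*7/172 - 1177/790 = -16485/172 - 1177/790 = -6612797/67940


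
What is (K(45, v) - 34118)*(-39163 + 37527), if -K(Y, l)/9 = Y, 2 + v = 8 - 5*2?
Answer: 56479628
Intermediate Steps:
v = -4 (v = -2 + (8 - 5*2) = -2 + (8 - 10) = -2 - 2 = -4)
K(Y, l) = -9*Y
(K(45, v) - 34118)*(-39163 + 37527) = (-9*45 - 34118)*(-39163 + 37527) = (-405 - 34118)*(-1636) = -34523*(-1636) = 56479628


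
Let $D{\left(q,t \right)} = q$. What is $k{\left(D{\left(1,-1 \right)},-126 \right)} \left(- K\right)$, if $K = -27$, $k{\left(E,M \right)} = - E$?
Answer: $-27$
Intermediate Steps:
$k{\left(D{\left(1,-1 \right)},-126 \right)} \left(- K\right) = \left(-1\right) 1 \left(\left(-1\right) \left(-27\right)\right) = \left(-1\right) 27 = -27$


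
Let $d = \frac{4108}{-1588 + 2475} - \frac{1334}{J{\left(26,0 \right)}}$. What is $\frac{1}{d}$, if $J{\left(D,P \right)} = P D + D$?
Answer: $- \frac{11531}{538225} \approx -0.021424$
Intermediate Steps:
$J{\left(D,P \right)} = D + D P$ ($J{\left(D,P \right)} = D P + D = D + D P$)
$d = - \frac{538225}{11531}$ ($d = \frac{4108}{-1588 + 2475} - \frac{1334}{26 \left(1 + 0\right)} = \frac{4108}{887} - \frac{1334}{26 \cdot 1} = 4108 \cdot \frac{1}{887} - \frac{1334}{26} = \frac{4108}{887} - \frac{667}{13} = - \frac{538225}{11531} \approx -46.676$)
$\frac{1}{d} = \frac{1}{- \frac{538225}{11531}} = - \frac{11531}{538225}$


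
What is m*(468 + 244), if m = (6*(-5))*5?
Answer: -106800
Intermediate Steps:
m = -150 (m = -30*5 = -150)
m*(468 + 244) = -150*(468 + 244) = -150*712 = -106800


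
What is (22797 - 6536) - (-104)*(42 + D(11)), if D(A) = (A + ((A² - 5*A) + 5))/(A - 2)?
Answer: 194189/9 ≈ 21577.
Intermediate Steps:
D(A) = (5 + A² - 4*A)/(-2 + A) (D(A) = (A + (5 + A² - 5*A))/(-2 + A) = (5 + A² - 4*A)/(-2 + A))
(22797 - 6536) - (-104)*(42 + D(11)) = (22797 - 6536) - (-104)*(42 + (5 + 11² - 4*11)/(-2 + 11)) = 16261 - (-104)*(42 + (5 + 121 - 44)/9) = 16261 - (-104)*(42 + (⅑)*82) = 16261 - (-104)*(42 + 82/9) = 16261 - (-104)*460/9 = 16261 - 1*(-47840/9) = 16261 + 47840/9 = 194189/9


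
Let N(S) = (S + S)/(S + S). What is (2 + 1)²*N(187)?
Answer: 9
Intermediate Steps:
N(S) = 1 (N(S) = (2*S)/((2*S)) = (2*S)*(1/(2*S)) = 1)
(2 + 1)²*N(187) = (2 + 1)²*1 = 3²*1 = 9*1 = 9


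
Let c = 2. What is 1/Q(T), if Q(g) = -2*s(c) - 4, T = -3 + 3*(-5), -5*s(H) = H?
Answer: -5/16 ≈ -0.31250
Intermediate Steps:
s(H) = -H/5
T = -18 (T = -3 - 15 = -18)
Q(g) = -16/5 (Q(g) = -(-2)*2/5 - 4 = -2*(-2/5) - 4 = 4/5 - 4 = -16/5)
1/Q(T) = 1/(-16/5) = -5/16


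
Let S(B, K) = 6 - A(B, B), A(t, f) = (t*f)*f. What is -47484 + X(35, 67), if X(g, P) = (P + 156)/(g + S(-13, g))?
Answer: -106268969/2238 ≈ -47484.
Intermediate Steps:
A(t, f) = t*f² (A(t, f) = (f*t)*f = t*f²)
S(B, K) = 6 - B³ (S(B, K) = 6 - B*B² = 6 - B³)
X(g, P) = (156 + P)/(2203 + g) (X(g, P) = (P + 156)/(g + (6 - 1*(-13)³)) = (156 + P)/(g + (6 - 1*(-2197))) = (156 + P)/(g + (6 + 2197)) = (156 + P)/(g + 2203) = (156 + P)/(2203 + g))
-47484 + X(35, 67) = -47484 + (156 + 67)/(2203 + 35) = -47484 + 223/2238 = -106268969/2238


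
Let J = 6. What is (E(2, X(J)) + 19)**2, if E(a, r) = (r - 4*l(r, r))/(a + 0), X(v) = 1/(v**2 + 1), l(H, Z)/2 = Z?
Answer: 1957201/5476 ≈ 357.41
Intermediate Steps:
l(H, Z) = 2*Z
X(v) = 1/(1 + v**2)
E(a, r) = -7*r/a (E(a, r) = (r - 8*r)/(a + 0) = (r - 8*r)/a = (-7*r)/a = -7*r/a)
(E(2, X(J)) + 19)**2 = (-7/((1 + 6**2)*2) + 19)**2 = (-7*1/2/(1 + 36) + 19)**2 = (-7*1/2/37 + 19)**2 = (-7*1/37*1/2 + 19)**2 = (-7/74 + 19)**2 = (1399/74)**2 = 1957201/5476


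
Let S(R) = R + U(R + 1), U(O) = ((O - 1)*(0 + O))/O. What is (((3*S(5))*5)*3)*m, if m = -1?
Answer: -450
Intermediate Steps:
U(O) = -1 + O (U(O) = ((-1 + O)*O)/O = (O*(-1 + O))/O = -1 + O)
S(R) = 2*R (S(R) = R + (-1 + (R + 1)) = R + (-1 + (1 + R)) = R + R = 2*R)
(((3*S(5))*5)*3)*m = (((3*(2*5))*5)*3)*(-1) = (((3*10)*5)*3)*(-1) = ((30*5)*3)*(-1) = (150*3)*(-1) = 450*(-1) = -450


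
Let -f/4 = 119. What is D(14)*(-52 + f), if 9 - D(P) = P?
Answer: 2640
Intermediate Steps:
f = -476 (f = -4*119 = -476)
D(P) = 9 - P
D(14)*(-52 + f) = (9 - 1*14)*(-52 - 476) = (9 - 14)*(-528) = -5*(-528) = 2640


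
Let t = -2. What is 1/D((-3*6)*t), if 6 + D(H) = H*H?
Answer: 1/1290 ≈ 0.00077519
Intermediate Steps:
D(H) = -6 + H² (D(H) = -6 + H*H = -6 + H²)
1/D((-3*6)*t) = 1/(-6 + (-3*6*(-2))²) = 1/(-6 + (-18*(-2))²) = 1/(-6 + 36²) = 1/(-6 + 1296) = 1/1290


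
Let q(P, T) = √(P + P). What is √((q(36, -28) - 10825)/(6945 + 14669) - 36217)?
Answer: √(-16919548631682 + 129684*√2)/21614 ≈ 190.31*I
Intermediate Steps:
q(P, T) = √2*√P (q(P, T) = √(2*P) = √2*√P)
√((q(36, -28) - 10825)/(6945 + 14669) - 36217) = √((√2*√36 - 10825)/(6945 + 14669) - 36217) = √((√2*6 - 10825)/21614 - 36217) = √((6*√2 - 10825)*(1/21614) - 36217) = √((-10825 + 6*√2)*(1/21614) - 36217) = √((-10825/21614 + 3*√2/10807) - 36217) = √(-782805063/21614 + 3*√2/10807)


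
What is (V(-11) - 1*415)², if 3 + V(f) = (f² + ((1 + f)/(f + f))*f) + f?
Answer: 97969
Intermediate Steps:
V(f) = -5/2 + f² + 3*f/2 (V(f) = -3 + ((f² + ((1 + f)/(f + f))*f) + f) = -3 + ((f² + ((1 + f)/((2*f)))*f) + f) = -3 + ((f² + ((1 + f)*(1/(2*f)))*f) + f) = -3 + ((f² + ((1 + f)/(2*f))*f) + f) = -3 + ((f² + (½ + f/2)) + f) = -3 + ((½ + f² + f/2) + f) = -3 + (½ + f² + 3*f/2) = -5/2 + f² + 3*f/2)
(V(-11) - 1*415)² = ((-5/2 + (-11)² + (3/2)*(-11)) - 1*415)² = ((-5/2 + 121 - 33/2) - 415)² = (102 - 415)² = (-313)² = 97969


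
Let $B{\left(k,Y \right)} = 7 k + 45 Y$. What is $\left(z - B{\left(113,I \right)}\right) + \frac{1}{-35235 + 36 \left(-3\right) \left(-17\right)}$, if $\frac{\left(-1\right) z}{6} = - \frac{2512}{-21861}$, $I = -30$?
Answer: $\frac{45293594968}{81126171} \approx 558.31$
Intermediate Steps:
$z = - \frac{5024}{7287}$ ($z = - 6 \left(- \frac{2512}{-21861}\right) = - 6 \left(\left(-2512\right) \left(- \frac{1}{21861}\right)\right) = \left(-6\right) \frac{2512}{21861} = - \frac{5024}{7287} \approx -0.68945$)
$\left(z - B{\left(113,I \right)}\right) + \frac{1}{-35235 + 36 \left(-3\right) \left(-17\right)} = \left(- \frac{5024}{7287} - \left(7 \cdot 113 + 45 \left(-30\right)\right)\right) + \frac{1}{-35235 + 36 \left(-3\right) \left(-17\right)} = \left(- \frac{5024}{7287} - \left(791 - 1350\right)\right) + \frac{1}{-35235 - -1836} = \left(- \frac{5024}{7287} - -559\right) + \frac{1}{-35235 + 1836} = \left(- \frac{5024}{7287} + 559\right) + \frac{1}{-33399} = \frac{4068409}{7287} - \frac{1}{33399} = \frac{45293594968}{81126171}$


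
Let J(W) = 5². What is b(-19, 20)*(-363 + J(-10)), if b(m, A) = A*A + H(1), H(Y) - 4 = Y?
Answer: -136890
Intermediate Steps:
H(Y) = 4 + Y
J(W) = 25
b(m, A) = 5 + A² (b(m, A) = A*A + (4 + 1) = A² + 5 = 5 + A²)
b(-19, 20)*(-363 + J(-10)) = (5 + 20²)*(-363 + 25) = (5 + 400)*(-338) = 405*(-338) = -136890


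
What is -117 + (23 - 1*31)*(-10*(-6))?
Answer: -597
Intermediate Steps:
-117 + (23 - 1*31)*(-10*(-6)) = -117 + (23 - 31)*60 = -117 - 8*60 = -117 - 480 = -597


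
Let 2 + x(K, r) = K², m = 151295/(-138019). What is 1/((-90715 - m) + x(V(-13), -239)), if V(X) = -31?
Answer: -138019/12387882069 ≈ -1.1141e-5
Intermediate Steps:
m = -151295/138019 (m = 151295*(-1/138019) = -151295/138019 ≈ -1.0962)
x(K, r) = -2 + K²
1/((-90715 - m) + x(V(-13), -239)) = 1/((-90715 - 1*(-151295/138019)) + (-2 + (-31)²)) = 1/((-90715 + 151295/138019) + (-2 + 961)) = 1/(-12520242290/138019 + 959) = 1/(-12387882069/138019) = -138019/12387882069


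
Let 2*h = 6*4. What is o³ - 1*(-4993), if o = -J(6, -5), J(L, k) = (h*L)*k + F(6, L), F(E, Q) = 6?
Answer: 44366857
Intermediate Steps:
h = 12 (h = (6*4)/2 = (½)*24 = 12)
J(L, k) = 6 + 12*L*k (J(L, k) = (12*L)*k + 6 = 12*L*k + 6 = 6 + 12*L*k)
o = 354 (o = -(6 + 12*6*(-5)) = -(6 - 360) = -1*(-354) = 354)
o³ - 1*(-4993) = 354³ - 1*(-4993) = 44361864 + 4993 = 44366857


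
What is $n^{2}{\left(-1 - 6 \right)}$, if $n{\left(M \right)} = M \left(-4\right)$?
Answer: $784$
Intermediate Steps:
$n{\left(M \right)} = - 4 M$
$n^{2}{\left(-1 - 6 \right)} = \left(- 4 \left(-1 - 6\right)\right)^{2} = \left(\left(-4\right) \left(-7\right)\right)^{2} = 28^{2} = 784$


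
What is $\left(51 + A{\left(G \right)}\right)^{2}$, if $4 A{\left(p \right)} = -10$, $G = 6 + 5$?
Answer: $\frac{9409}{4} \approx 2352.3$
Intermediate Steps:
$G = 11$
$A{\left(p \right)} = - \frac{5}{2}$ ($A{\left(p \right)} = \frac{1}{4} \left(-10\right) = - \frac{5}{2}$)
$\left(51 + A{\left(G \right)}\right)^{2} = \left(51 - \frac{5}{2}\right)^{2} = \left(\frac{97}{2}\right)^{2} = \frac{9409}{4}$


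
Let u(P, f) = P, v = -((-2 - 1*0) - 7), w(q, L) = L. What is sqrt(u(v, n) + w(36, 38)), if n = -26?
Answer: sqrt(47) ≈ 6.8557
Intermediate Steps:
v = 9 (v = -((-2 + 0) - 7) = -(-2 - 7) = -1*(-9) = 9)
sqrt(u(v, n) + w(36, 38)) = sqrt(9 + 38) = sqrt(47)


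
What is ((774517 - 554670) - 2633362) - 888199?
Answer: -3301714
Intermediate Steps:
((774517 - 554670) - 2633362) - 888199 = (219847 - 2633362) - 888199 = -2413515 - 888199 = -3301714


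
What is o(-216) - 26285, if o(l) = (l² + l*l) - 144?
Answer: 66883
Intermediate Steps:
o(l) = -144 + 2*l² (o(l) = (l² + l²) - 144 = 2*l² - 144 = -144 + 2*l²)
o(-216) - 26285 = (-144 + 2*(-216)²) - 26285 = (-144 + 2*46656) - 26285 = (-144 + 93312) - 26285 = 93168 - 26285 = 66883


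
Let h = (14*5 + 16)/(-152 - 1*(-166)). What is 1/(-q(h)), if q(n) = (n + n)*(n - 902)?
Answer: 49/539306 ≈ 9.0858e-5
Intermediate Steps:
h = 43/7 (h = (70 + 16)/(-152 + 166) = 86/14 = 86*(1/14) = 43/7 ≈ 6.1429)
q(n) = 2*n*(-902 + n) (q(n) = (2*n)*(-902 + n) = 2*n*(-902 + n))
1/(-q(h)) = 1/(-2*43*(-902 + 43/7)/7) = 1/(-2*43*(-6271)/(7*7)) = 1/(-1*(-539306/49)) = 1/(539306/49) = 49/539306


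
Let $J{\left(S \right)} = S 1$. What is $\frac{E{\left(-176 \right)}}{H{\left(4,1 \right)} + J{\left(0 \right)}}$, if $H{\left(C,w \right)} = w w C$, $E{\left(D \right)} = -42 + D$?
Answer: $- \frac{109}{2} \approx -54.5$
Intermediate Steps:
$J{\left(S \right)} = S$
$H{\left(C,w \right)} = C w^{2}$ ($H{\left(C,w \right)} = w^{2} C = C w^{2}$)
$\frac{E{\left(-176 \right)}}{H{\left(4,1 \right)} + J{\left(0 \right)}} = \frac{-42 - 176}{4 \cdot 1^{2} + 0} = - \frac{218}{4 \cdot 1 + 0} = - \frac{218}{4 + 0} = - \frac{218}{4} = \left(-218\right) \frac{1}{4} = - \frac{109}{2}$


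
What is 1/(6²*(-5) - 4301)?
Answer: -1/4481 ≈ -0.00022316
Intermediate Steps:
1/(6²*(-5) - 4301) = 1/(36*(-5) - 4301) = 1/(-180 - 4301) = 1/(-4481) = -1/4481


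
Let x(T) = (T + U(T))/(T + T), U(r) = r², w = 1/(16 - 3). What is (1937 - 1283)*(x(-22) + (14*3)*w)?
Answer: -61803/13 ≈ -4754.1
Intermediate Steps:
w = 1/13 ≈ 0.076923
x(T) = (T + T²)/(2*T) (x(T) = (T + T²)/(T + T) = (T + T²)/((2*T)) = (T + T²)*(1/(2*T)) = (T + T²)/(2*T))
(1937 - 1283)*(x(-22) + (14*3)*w) = (1937 - 1283)*((½ + (½)*(-22)) + (14*3)*(1/13)) = 654*((½ - 11) + 42*(1/13)) = 654*(-21/2 + 42/13) = 654*(-189/26) = -61803/13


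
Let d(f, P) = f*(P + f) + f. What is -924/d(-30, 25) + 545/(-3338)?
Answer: -65619/8345 ≈ -7.8633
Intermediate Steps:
d(f, P) = f + f*(P + f)
-924/d(-30, 25) + 545/(-3338) = -924*(-1/(30*(1 + 25 - 30))) + 545/(-3338) = -924/((-30*(-4))) + 545*(-1/3338) = -924/120 - 545/3338 = -924*1/120 - 545/3338 = -77/10 - 545/3338 = -65619/8345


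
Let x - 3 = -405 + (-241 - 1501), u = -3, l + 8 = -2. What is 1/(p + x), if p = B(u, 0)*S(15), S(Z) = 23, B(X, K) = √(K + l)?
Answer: -1072/2301013 - 23*I*√10/4602026 ≈ -0.00046588 - 1.5804e-5*I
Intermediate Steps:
l = -10 (l = -8 - 2 = -10)
B(X, K) = √(-10 + K) (B(X, K) = √(K - 10) = √(-10 + K))
x = -2144 (x = 3 + (-405 + (-241 - 1501)) = 3 + (-405 - 1742) = 3 - 2147 = -2144)
p = 23*I*√10 (p = √(-10 + 0)*23 = √(-10)*23 = (I*√10)*23 = 23*I*√10 ≈ 72.732*I)
1/(p + x) = 1/(23*I*√10 - 2144) = 1/(-2144 + 23*I*√10)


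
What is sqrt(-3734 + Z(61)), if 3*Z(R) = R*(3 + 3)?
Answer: 2*I*sqrt(903) ≈ 60.1*I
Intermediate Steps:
Z(R) = 2*R (Z(R) = (R*(3 + 3))/3 = (R*6)/3 = (6*R)/3 = 2*R)
sqrt(-3734 + Z(61)) = sqrt(-3734 + 2*61) = sqrt(-3734 + 122) = sqrt(-3612) = 2*I*sqrt(903)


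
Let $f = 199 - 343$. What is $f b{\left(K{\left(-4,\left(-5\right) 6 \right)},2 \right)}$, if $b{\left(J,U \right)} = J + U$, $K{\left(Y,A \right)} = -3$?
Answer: $144$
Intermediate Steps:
$f = -144$
$f b{\left(K{\left(-4,\left(-5\right) 6 \right)},2 \right)} = - 144 \left(-3 + 2\right) = \left(-144\right) \left(-1\right) = 144$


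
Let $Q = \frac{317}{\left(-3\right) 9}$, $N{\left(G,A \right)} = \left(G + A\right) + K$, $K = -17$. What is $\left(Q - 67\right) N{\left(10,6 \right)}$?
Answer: $\frac{2126}{27} \approx 78.741$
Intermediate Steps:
$N{\left(G,A \right)} = -17 + A + G$ ($N{\left(G,A \right)} = \left(G + A\right) - 17 = \left(A + G\right) - 17 = -17 + A + G$)
$Q = - \frac{317}{27}$ ($Q = \frac{317}{-27} = 317 \left(- \frac{1}{27}\right) = - \frac{317}{27} \approx -11.741$)
$\left(Q - 67\right) N{\left(10,6 \right)} = \left(- \frac{317}{27} - 67\right) \left(-17 + 6 + 10\right) = \left(- \frac{2126}{27}\right) \left(-1\right) = \frac{2126}{27}$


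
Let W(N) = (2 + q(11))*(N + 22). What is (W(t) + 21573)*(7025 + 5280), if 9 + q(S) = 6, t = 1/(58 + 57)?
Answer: 265184948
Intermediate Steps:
t = 1/115 ≈ 0.0086956
q(S) = -3 (q(S) = -9 + 6 = -3)
W(N) = -22 - N (W(N) = (2 - 3)*(N + 22) = -(22 + N) = -22 - N)
(W(t) + 21573)*(7025 + 5280) = ((-22 - 1*1/115) + 21573)*(7025 + 5280) = ((-22 - 1/115) + 21573)*12305 = (-2531/115 + 21573)*12305 = (2478364/115)*12305 = 265184948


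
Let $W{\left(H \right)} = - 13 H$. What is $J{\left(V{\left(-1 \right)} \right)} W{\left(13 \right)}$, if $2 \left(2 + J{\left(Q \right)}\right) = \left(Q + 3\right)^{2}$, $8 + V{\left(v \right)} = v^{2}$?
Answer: $-1014$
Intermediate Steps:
$V{\left(v \right)} = -8 + v^{2}$
$J{\left(Q \right)} = -2 + \frac{\left(3 + Q\right)^{2}}{2}$ ($J{\left(Q \right)} = -2 + \frac{\left(Q + 3\right)^{2}}{2} = -2 + \frac{\left(3 + Q\right)^{2}}{2}$)
$J{\left(V{\left(-1 \right)} \right)} W{\left(13 \right)} = \left(-2 + \frac{\left(3 - \left(8 - \left(-1\right)^{2}\right)\right)^{2}}{2}\right) \left(\left(-13\right) 13\right) = \left(-2 + \frac{\left(3 + \left(-8 + 1\right)\right)^{2}}{2}\right) \left(-169\right) = \left(-2 + \frac{\left(3 - 7\right)^{2}}{2}\right) \left(-169\right) = \left(-2 + \frac{\left(-4\right)^{2}}{2}\right) \left(-169\right) = \left(-2 + \frac{1}{2} \cdot 16\right) \left(-169\right) = \left(-2 + 8\right) \left(-169\right) = 6 \left(-169\right) = -1014$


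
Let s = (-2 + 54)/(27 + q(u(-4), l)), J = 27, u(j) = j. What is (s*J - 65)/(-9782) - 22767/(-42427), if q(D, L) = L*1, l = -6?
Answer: 222628001/415020914 ≈ 0.53643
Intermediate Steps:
q(D, L) = L
s = 52/21 (s = (-2 + 54)/(27 - 6) = 52/21 ≈ 2.4762)
(s*J - 65)/(-9782) - 22767/(-42427) = ((52/21)*27 - 65)/(-9782) - 22767/(-42427) = (468/7 - 65)*(-1/9782) - 22767*(-1/42427) = (13/7)*(-1/9782) + 22767/42427 = -13/68474 + 22767/42427 = 222628001/415020914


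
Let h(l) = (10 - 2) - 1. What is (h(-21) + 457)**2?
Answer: 215296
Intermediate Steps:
h(l) = 7 (h(l) = 8 - 1 = 7)
(h(-21) + 457)**2 = (7 + 457)**2 = 464**2 = 215296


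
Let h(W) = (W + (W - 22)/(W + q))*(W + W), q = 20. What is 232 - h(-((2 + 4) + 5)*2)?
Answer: 232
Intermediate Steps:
h(W) = 2*W*(W + (-22 + W)/(20 + W)) (h(W) = (W + (W - 22)/(W + 20))*(W + W) = (W + (-22 + W)/(20 + W))*(2*W) = 2*W*(W + (-22 + W)/(20 + W)))
232 - h(-((2 + 4) + 5)*2) = 232 - 2*-((2 + 4) + 5)*2*(-22 + (-((2 + 4) + 5)*2)² + 21*(-((2 + 4) + 5)*2))/(20 - ((2 + 4) + 5)*2) = 232 - 2*-(6 + 5)*2*(-22 + (-(6 + 5)*2)² + 21*(-(6 + 5)*2))/(20 - (6 + 5)*2) = 232 - 2*-1*11*2*(-22 + (-1*11*2)² + 21*(-1*11*2))/(20 - 1*11*2) = 232 - 2*(-11*2)*(-22 + (-11*2)² + 21*(-11*2))/(20 - 11*2) = 232 - 2*(-22)*(-22 + (-22)² + 21*(-22))/(20 - 22) = 232 - 2*(-22)*(-22 + 484 - 462)/(-2) = 232 - 2*(-22)*(-1)*0/2 = 232 - 1*0 = 232 + 0 = 232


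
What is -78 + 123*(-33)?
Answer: -4137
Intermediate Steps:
-78 + 123*(-33) = -78 - 4059 = -4137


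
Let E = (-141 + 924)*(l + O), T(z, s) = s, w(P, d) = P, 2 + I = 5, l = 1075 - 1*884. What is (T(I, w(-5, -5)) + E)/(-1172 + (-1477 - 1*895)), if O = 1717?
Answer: -1493959/3544 ≈ -421.55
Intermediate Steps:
l = 191 (l = 1075 - 884 = 191)
I = 3 (I = -2 + 5 = 3)
E = 1493964 (E = (-141 + 924)*(191 + 1717) = 783*1908 = 1493964)
(T(I, w(-5, -5)) + E)/(-1172 + (-1477 - 1*895)) = (-5 + 1493964)/(-1172 + (-1477 - 1*895)) = 1493959/(-1172 + (-1477 - 895)) = 1493959/(-1172 - 2372) = 1493959/(-3544) = 1493959*(-1/3544) = -1493959/3544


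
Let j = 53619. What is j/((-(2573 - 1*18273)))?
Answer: 53619/15700 ≈ 3.4152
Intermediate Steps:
j/((-(2573 - 1*18273))) = 53619/((-(2573 - 1*18273))) = 53619/((-(2573 - 18273))) = 53619/((-1*(-15700))) = 53619/15700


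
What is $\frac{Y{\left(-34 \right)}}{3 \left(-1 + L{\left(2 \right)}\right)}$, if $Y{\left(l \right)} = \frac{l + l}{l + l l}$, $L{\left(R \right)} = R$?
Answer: $- \frac{2}{99} \approx -0.020202$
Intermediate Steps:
$Y{\left(l \right)} = \frac{2 l}{l + l^{2}}$
$\frac{Y{\left(-34 \right)}}{3 \left(-1 + L{\left(2 \right)}\right)} = \frac{2 \frac{1}{1 - 34}}{3 \left(-1 + 2\right)} = \frac{2 \frac{1}{-33}}{3 \cdot 1} = \frac{2 \left(- \frac{1}{33}\right)}{3} = \left(- \frac{2}{33}\right) \frac{1}{3} = - \frac{2}{99}$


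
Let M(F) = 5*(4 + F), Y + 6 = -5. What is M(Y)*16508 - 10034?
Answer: -587814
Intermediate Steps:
Y = -11 (Y = -6 - 5 = -11)
M(F) = 20 + 5*F
M(Y)*16508 - 10034 = (20 + 5*(-11))*16508 - 10034 = (20 - 55)*16508 - 10034 = -35*16508 - 10034 = -577780 - 10034 = -587814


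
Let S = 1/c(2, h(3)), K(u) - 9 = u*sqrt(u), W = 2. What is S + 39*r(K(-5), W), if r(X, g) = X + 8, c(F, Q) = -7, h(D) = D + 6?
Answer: 4640/7 - 195*I*sqrt(5) ≈ 662.86 - 436.03*I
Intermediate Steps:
h(D) = 6 + D
K(u) = 9 + u**(3/2) (K(u) = 9 + u*sqrt(u) = 9 + u**(3/2))
r(X, g) = 8 + X
S = -1/7 (S = 1/(-7) = -1/7 ≈ -0.14286)
S + 39*r(K(-5), W) = -1/7 + 39*(8 + (9 + (-5)**(3/2))) = -1/7 + 39*(8 + (9 - 5*I*sqrt(5))) = -1/7 + 39*(17 - 5*I*sqrt(5)) = -1/7 + (663 - 195*I*sqrt(5)) = 4640/7 - 195*I*sqrt(5)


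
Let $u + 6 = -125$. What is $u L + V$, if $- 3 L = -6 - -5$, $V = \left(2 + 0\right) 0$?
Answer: $- \frac{131}{3} \approx -43.667$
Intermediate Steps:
$u = -131$ ($u = -6 - 125 = -131$)
$V = 0$ ($V = 2 \cdot 0 = 0$)
$L = \frac{1}{3}$ ($L = - \frac{-6 - -5}{3} = - \frac{-6 + 5}{3} = \left(- \frac{1}{3}\right) \left(-1\right) = \frac{1}{3} \approx 0.33333$)
$u L + V = \left(-131\right) \frac{1}{3} + 0 = - \frac{131}{3} + 0 = - \frac{131}{3}$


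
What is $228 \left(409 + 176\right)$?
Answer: $133380$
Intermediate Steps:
$228 \left(409 + 176\right) = 228 \cdot 585 = 133380$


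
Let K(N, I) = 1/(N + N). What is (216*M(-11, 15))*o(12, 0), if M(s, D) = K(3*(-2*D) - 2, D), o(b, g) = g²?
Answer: 0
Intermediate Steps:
K(N, I) = 1/(2*N)
M(s, D) = 1/(2*(-2 - 6*D)) (M(s, D) = 1/(2*(3*(-2*D) - 2)) = 1/(2*(-6*D - 2)) = 1/(2*(-2 - 6*D)))
(216*M(-11, 15))*o(12, 0) = (216*(-1/(4 + 12*15)))*0² = (216*(-1/(4 + 180)))*0 = (216*(-1/184))*0 = -27/23*0 = 0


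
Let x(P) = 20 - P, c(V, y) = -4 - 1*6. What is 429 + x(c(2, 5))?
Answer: 459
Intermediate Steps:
c(V, y) = -10 (c(V, y) = -4 - 6 = -10)
429 + x(c(2, 5)) = 429 + (20 - 1*(-10)) = 429 + (20 + 10) = 429 + 30 = 459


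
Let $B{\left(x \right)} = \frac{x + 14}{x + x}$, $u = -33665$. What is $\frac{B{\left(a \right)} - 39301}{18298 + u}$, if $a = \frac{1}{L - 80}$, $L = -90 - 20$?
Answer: $\frac{81261}{30734} \approx 2.644$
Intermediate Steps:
$L = -110$
$a = - \frac{1}{190}$ ($a = \frac{1}{-110 - 80} = \frac{1}{-190} = - \frac{1}{190} \approx -0.0052632$)
$B{\left(x \right)} = \frac{14 + x}{2 x}$
$\frac{B{\left(a \right)} - 39301}{18298 + u} = \frac{\frac{14 - \frac{1}{190}}{2 \left(- \frac{1}{190}\right)} - 39301}{18298 - 33665} = \frac{\frac{1}{2} \left(-190\right) \frac{2659}{190} - 39301}{-15367} = \left(- \frac{2659}{2} - 39301\right) \left(- \frac{1}{15367}\right) = \left(- \frac{81261}{2}\right) \left(- \frac{1}{15367}\right) = \frac{81261}{30734}$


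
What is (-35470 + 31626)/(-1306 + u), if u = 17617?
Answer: -3844/16311 ≈ -0.23567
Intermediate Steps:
(-35470 + 31626)/(-1306 + u) = (-35470 + 31626)/(-1306 + 17617) = -3844/16311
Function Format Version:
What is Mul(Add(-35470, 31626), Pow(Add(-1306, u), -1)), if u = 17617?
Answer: Rational(-3844, 16311) ≈ -0.23567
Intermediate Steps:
Mul(Add(-35470, 31626), Pow(Add(-1306, u), -1)) = Mul(Add(-35470, 31626), Pow(Add(-1306, 17617), -1)) = Mul(-3844, Pow(16311, -1)) = Mul(-3844, Rational(1, 16311)) = Rational(-3844, 16311)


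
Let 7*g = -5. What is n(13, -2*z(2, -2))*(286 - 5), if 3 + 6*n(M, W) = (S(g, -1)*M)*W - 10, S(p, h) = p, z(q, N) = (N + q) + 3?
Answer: 84019/42 ≈ 2000.5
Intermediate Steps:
g = -5/7 (g = (⅐)*(-5) = -5/7 ≈ -0.71429)
z(q, N) = 3 + N + q
n(M, W) = -13/6 - 5*M*W/42 (n(M, W) = -½ + ((-5*M/7)*W - 10)/6 = -½ + (-5*M*W/7 - 10)/6 = -½ + (-10 - 5*M*W/7)/6 = -½ + (-5/3 - 5*M*W/42) = -13/6 - 5*M*W/42)
n(13, -2*z(2, -2))*(286 - 5) = (-13/6 - 5/42*13*(-2*(3 - 2 + 2)))*(286 - 5) = (-13/6 - 5/42*13*(-2*3))*281 = (-13/6 - 5/42*13*(-6))*281 = (-13/6 + 65/7)*281 = (299/42)*281 = 84019/42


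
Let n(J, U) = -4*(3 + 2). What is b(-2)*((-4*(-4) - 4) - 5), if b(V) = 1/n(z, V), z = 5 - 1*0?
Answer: -7/20 ≈ -0.35000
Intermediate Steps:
z = 5 (z = 5 + 0 = 5)
n(J, U) = -20 (n(J, U) = -4*5 = -20)
b(V) = -1/20 (b(V) = 1/(-20) = -1/20)
b(-2)*((-4*(-4) - 4) - 5) = -((-4*(-4) - 4) - 5)/20 = -((16 - 4) - 5)/20 = -(12 - 5)/20 = -1/20*7 = -7/20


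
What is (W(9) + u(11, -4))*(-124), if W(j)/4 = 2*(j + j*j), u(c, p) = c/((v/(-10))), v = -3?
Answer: -281480/3 ≈ -93827.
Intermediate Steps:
u(c, p) = 10*c/3 (u(c, p) = c/((-3/(-10))) = c/((-3*(-⅒))) = c/(3/10) = c*(10/3) = 10*c/3)
W(j) = 8*j + 8*j² (W(j) = 4*(2*(j + j*j)) = 4*(2*(j + j²)) = 4*(2*j + 2*j²) = 8*j + 8*j²)
(W(9) + u(11, -4))*(-124) = (8*9*(1 + 9) + (10/3)*11)*(-124) = (8*9*10 + 110/3)*(-124) = (720 + 110/3)*(-124) = (2270/3)*(-124) = -281480/3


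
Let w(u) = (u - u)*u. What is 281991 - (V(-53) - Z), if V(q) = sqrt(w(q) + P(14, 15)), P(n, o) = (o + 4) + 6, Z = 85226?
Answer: 367212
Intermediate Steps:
P(n, o) = 10 + o (P(n, o) = (4 + o) + 6 = 10 + o)
w(u) = 0 (w(u) = 0*u = 0)
V(q) = 5 (V(q) = sqrt(0 + (10 + 15)) = sqrt(0 + 25) = sqrt(25) = 5)
281991 - (V(-53) - Z) = 281991 - (5 - 1*85226) = 281991 - (5 - 85226) = 281991 - 1*(-85221) = 281991 + 85221 = 367212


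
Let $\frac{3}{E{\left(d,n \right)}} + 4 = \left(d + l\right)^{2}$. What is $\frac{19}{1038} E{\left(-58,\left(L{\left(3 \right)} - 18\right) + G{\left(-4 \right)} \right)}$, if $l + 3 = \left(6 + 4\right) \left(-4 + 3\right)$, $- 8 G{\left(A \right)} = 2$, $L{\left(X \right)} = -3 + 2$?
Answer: $\frac{19}{1742802} \approx 1.0902 \cdot 10^{-5}$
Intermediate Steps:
$L{\left(X \right)} = -1$
$G{\left(A \right)} = - \frac{1}{4}$ ($G{\left(A \right)} = \left(- \frac{1}{8}\right) 2 = - \frac{1}{4}$)
$l = -13$ ($l = -3 + \left(6 + 4\right) \left(-4 + 3\right) = -3 + 10 \left(-1\right) = -3 - 10 = -13$)
$E{\left(d,n \right)} = \frac{3}{-4 + \left(-13 + d\right)^{2}}$ ($E{\left(d,n \right)} = \frac{3}{-4 + \left(d - 13\right)^{2}} = \frac{3}{-4 + \left(-13 + d\right)^{2}}$)
$\frac{19}{1038} E{\left(-58,\left(L{\left(3 \right)} - 18\right) + G{\left(-4 \right)} \right)} = \frac{19}{1038} \frac{3}{-4 + \left(-13 - 58\right)^{2}} = 19 \cdot \frac{1}{1038} \frac{3}{-4 + \left(-71\right)^{2}} = \frac{19 \frac{3}{-4 + 5041}}{1038} = \frac{19 \cdot \frac{3}{5037}}{1038} = \frac{19 \cdot 3 \cdot \frac{1}{5037}}{1038} = \frac{19}{1038} \cdot \frac{1}{1679} = \frac{19}{1742802}$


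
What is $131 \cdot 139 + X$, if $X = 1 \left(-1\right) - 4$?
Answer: $18204$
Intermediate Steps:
$X = -5$ ($X = -1 - 4 = -5$)
$131 \cdot 139 + X = 131 \cdot 139 - 5 = 18209 - 5 = 18204$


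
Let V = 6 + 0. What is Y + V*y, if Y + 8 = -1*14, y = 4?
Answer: 2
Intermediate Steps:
V = 6
Y = -22 (Y = -8 - 1*14 = -8 - 14 = -22)
Y + V*y = -22 + 6*4 = -22 + 24 = 2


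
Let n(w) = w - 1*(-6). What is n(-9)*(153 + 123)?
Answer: -828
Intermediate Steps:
n(w) = 6 + w (n(w) = w + 6 = 6 + w)
n(-9)*(153 + 123) = (6 - 9)*(153 + 123) = -3*276 = -828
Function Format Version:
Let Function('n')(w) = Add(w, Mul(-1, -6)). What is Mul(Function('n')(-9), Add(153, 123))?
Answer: -828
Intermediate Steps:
Function('n')(w) = Add(6, w) (Function('n')(w) = Add(w, 6) = Add(6, w))
Mul(Function('n')(-9), Add(153, 123)) = Mul(Add(6, -9), Add(153, 123)) = Mul(-3, 276) = -828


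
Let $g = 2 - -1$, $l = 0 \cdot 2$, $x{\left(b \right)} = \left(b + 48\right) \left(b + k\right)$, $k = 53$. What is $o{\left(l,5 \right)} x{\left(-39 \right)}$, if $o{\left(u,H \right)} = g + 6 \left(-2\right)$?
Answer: $-1134$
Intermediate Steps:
$x{\left(b \right)} = \left(48 + b\right) \left(53 + b\right)$ ($x{\left(b \right)} = \left(b + 48\right) \left(b + 53\right) = \left(48 + b\right) \left(53 + b\right)$)
$l = 0$
$g = 3$ ($g = 2 + 1 = 3$)
$o{\left(u,H \right)} = -9$ ($o{\left(u,H \right)} = 3 + 6 \left(-2\right) = 3 - 12 = -9$)
$o{\left(l,5 \right)} x{\left(-39 \right)} = - 9 \left(2544 + \left(-39\right)^{2} + 101 \left(-39\right)\right) = - 9 \left(2544 + 1521 - 3939\right) = \left(-9\right) 126 = -1134$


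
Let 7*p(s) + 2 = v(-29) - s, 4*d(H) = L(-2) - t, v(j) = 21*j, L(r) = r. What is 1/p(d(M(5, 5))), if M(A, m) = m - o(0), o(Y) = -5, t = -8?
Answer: -2/175 ≈ -0.011429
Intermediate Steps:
M(A, m) = 5 + m (M(A, m) = m - 1*(-5) = m + 5 = 5 + m)
d(H) = 3/2 (d(H) = (-2 - 1*(-8))/4 = (-2 + 8)/4 = (1/4)*6 = 3/2)
p(s) = -611/7 - s/7 (p(s) = -2/7 + (21*(-29) - s)/7 = -2/7 + (-609 - s)/7 = -2/7 + (-87 - s/7) = -611/7 - s/7)
1/p(d(M(5, 5))) = 1/(-611/7 - 1/7*3/2) = 1/(-611/7 - 3/14) = 1/(-175/2) = -2/175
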